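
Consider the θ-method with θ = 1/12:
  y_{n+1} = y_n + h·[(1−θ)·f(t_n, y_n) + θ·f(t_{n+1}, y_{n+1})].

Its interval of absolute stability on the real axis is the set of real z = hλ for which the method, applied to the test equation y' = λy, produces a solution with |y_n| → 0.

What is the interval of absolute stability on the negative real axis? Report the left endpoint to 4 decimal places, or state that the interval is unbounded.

z∈(-2.4000,0).

Set f=λy, z=hλ:
  y_{n+1} = y_n + z·[11/12·y_n + 1/12·y_{n+1}] ⇒ (1 − 1/12z)y_{n+1} = (1 + 11/12z)y_n
  R(z) = (1 + 11/12z)/(1 − 1/12z).

Boundary: |R(x)|=1, x<0.
x=-0.84: |R|=0.2150
R=−1: 1+11/12x = −1+1/12x ⇒ -5/6x=2 ⇒ x=2/(-5/6)=-2.4000
Confirm numerically:
  x=-1.632: |R|=0.43662 <1
  x=-1.276: |R|=0.15336 <1
  x=-1.187: |R|=0.08015 <1
  x=-1.183: |R|=0.07684 <1
  x=-2.899: |R|=1.33492 >1
  x=-2.857: |R|=1.30760 >1
  x=-2.432: |R|=1.02217 >1
Interval (-2.4000, 0).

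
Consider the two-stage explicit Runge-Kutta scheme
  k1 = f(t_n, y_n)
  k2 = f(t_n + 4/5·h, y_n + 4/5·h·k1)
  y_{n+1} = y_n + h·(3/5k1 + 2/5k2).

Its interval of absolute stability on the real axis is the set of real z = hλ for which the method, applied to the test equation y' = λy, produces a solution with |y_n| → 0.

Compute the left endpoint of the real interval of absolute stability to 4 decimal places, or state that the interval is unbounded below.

left endpoint -3.1250.

Test eqn y'=λy, z=hλ:
  k1=λy_n ⇒ h·k1=z·y_n;  k2=λ(1+4/5z)y_n ⇒ h·k2=z(1+4/5z)y_n
  y_{n+1}/y_n = 1 + 3/5z + 2/5z(1+4/5z) = 1 + z + 8/25z²
  Hence R(z) = 1 + z + 8/25z².

Boundary: |R(x)|=1, x<0.
x=-1.27: |R|=0.2461
R=1: x+8/25x²=0 ⇒ x=−25/8=-3.1250; min R=1−1/(4·8/25)=0.2188>−1
Confirm numerically:
  x=-3.070: |R|=0.94597 <1
  x=-2.218: |R|=0.35625 <1
  x=-1.995: |R|=0.27861 <1
  x=-3.357: |R|=1.24922 >1
  x=-3.302: |R|=1.18703 >1
  x=-3.299: |R|=1.18369 >1
Interval (-3.1250, 0).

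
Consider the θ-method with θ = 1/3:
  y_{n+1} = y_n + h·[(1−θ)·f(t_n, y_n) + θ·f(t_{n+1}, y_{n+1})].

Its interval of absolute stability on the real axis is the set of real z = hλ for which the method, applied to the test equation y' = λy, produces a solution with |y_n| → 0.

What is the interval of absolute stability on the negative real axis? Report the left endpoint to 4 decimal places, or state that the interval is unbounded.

Set f=λy, z=hλ:
  y_{n+1} = y_n + z·[2/3·y_n + 1/3·y_{n+1}] ⇒ (1 − 1/3z)y_{n+1} = (1 + 2/3z)y_n
  Hence R(z) = (1 + 2/3z)/(1 − 1/3z).

Find x<0 with |R(x)|<1.
x=-0.45: |R|=0.6087
R=−1: 1+2/3x = −1+1/3x ⇒ -1/3x=2 ⇒ x=2/(-1/3)=-6.0000
Confirm numerically:
  x=-5.762: |R|=0.97284 <1
  x=-4.895: |R|=0.86004 <1
  x=-4.061: |R|=0.72539 <1
  x=-3.388: |R|=0.59111 <1
  x=-6.272: |R|=1.02934 >1
  x=-6.248: |R|=1.02682 >1
  x=-6.182: |R|=1.01982 >1
Interval (-6.0000, 0).

z∈(-6.0000,0).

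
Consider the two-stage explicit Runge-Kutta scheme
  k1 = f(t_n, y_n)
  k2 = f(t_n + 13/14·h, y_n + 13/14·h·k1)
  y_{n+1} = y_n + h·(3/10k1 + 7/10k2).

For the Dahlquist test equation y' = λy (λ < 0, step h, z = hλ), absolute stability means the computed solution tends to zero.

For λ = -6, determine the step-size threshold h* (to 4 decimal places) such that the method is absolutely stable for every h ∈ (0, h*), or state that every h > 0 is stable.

(-1.5385,0); λ=-6 ⇒ h* = (20/13)/6 = 0.2564.

With y'=λy (z=hλ):
  k1=λy_n ⇒ h·k1=z·y_n;  k2=λ(1+13/14z)y_n ⇒ h·k2=z(1+13/14z)y_n
  y_{n+1}/y_n = 1 + 3/10z + 7/10z(1+13/14z) = 1 + z + 13/20z²
  R(z) = 1 + z + 13/20z².

Boundary: |R(x)|=1, x<0.
x=-1.56: |R|=1.0218
R=1: x+13/20x²=0 ⇒ x=−20/13=-1.5385; min R=1−1/(4·13/20)=0.6154>−1
Confirm numerically:
  x=-1.326: |R|=0.81688 <1
  x=-0.793: |R|=0.61575 <1
  x=-0.711: |R|=0.61759 <1
  x=-0.696: |R|=0.61887 <1
  x=-1.976: |R|=1.56197 >1
  x=-1.799: |R|=1.30466 >1
Interval (-1.5385, 0).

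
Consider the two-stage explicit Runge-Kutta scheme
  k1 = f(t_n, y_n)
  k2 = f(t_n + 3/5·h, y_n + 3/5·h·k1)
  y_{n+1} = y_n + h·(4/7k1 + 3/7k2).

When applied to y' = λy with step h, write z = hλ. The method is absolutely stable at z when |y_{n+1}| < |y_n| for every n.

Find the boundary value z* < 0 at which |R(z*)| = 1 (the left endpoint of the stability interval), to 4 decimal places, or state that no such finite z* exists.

On y'=λy, z=hλ:
  k1=λy_n ⇒ h·k1=z·y_n;  k2=λ(1+3/5z)y_n ⇒ h·k2=z(1+3/5z)y_n
  y_{n+1}/y_n = 1 + 4/7z + 3/7z(1+3/5z) = 1 + z + 9/35z²
  R(z) = 1 + z + 9/35z².

Find x<0 with |R(x)|<1.
x=-1.25: |R|=0.1518
R=1: x+9/35x²=0 ⇒ x=−35/9=-3.8889; min R=1−1/(4·9/35)=0.0278>−1
Confirm numerically:
  x=-3.342: |R|=0.53002 <1
  x=-3.089: |R|=0.36464 <1
  x=-2.610: |R|=0.14168 <1
  x=-1.869: |R|=0.02924 <1
  x=-4.263: |R|=1.41010 >1
  x=-4.101: |R|=1.22368 >1
  x=-4.055: |R|=1.17321 >1
So |R|<1 on (-3.8889, 0).

z* = -3.8889.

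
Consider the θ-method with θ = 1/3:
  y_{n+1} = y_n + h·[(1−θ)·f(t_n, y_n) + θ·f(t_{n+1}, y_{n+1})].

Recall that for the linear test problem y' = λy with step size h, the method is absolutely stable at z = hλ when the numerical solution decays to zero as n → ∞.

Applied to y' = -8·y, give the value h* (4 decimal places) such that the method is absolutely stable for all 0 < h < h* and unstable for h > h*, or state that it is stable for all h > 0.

With y'=λy (z=hλ):
  y_{n+1} = y_n + z·[2/3·y_n + 1/3·y_{n+1}] ⇒ (1 − 1/3z)y_{n+1} = (1 + 2/3z)y_n
  ⇒ R(z) = (1 + 2/3z)/(1 − 1/3z).

Solve |R(x)|<1 on ℝ⁻.
x=-1.66: |R|=0.0687
R=−1: 1+2/3x = −1+1/3x ⇒ -1/3x=2 ⇒ x=2/(-1/3)=-6.0000
Confirm numerically:
  x=-5.865: |R|=0.98477 <1
  x=-5.450: |R|=0.93491 <1
  x=-4.211: |R|=0.75191 <1
  x=-4.101: |R|=0.73257 <1
  x=-6.363: |R|=1.03877 >1
  x=-6.346: |R|=1.03702 >1
So |R|<1 on (-6.0000, 0).

(-6.0000,0); λ=-8 ⇒ h* = (6)/8 = 0.7500.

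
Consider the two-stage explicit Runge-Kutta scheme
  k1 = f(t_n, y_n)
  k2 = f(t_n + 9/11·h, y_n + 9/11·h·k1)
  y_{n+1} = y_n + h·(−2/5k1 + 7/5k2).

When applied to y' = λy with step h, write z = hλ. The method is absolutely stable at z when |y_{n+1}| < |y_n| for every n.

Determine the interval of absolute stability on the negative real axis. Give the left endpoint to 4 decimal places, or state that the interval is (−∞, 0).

z∈(-0.8730,0).

On y'=λy, z=hλ:
  k1=λy_n ⇒ h·k1=z·y_n;  k2=λ(1+9/11z)y_n ⇒ h·k2=z(1+9/11z)y_n
  y_{n+1}/y_n = 1 − 2/5z + 7/5z(1+9/11z) = 1 + z + 63/55z²
  ⇒ R(z) = 1 + z + 63/55z².

Find x<0 with |R(x)|<1.
x=-1.54: |R|=2.1766
R=1: x+63/55x²=0 ⇒ x=−55/63=-0.8730; min R=1−1/(4·63/55)=0.7817>−1
Confirm numerically:
  x=-0.841: |R|=0.96916 <1
  x=-0.618: |R|=0.81948 <1
  x=-0.591: |R|=0.80909 <1
  x=-1.334: |R|=1.70440 >1
  x=-1.300: |R|=1.63582 >1
  x=-1.288: |R|=1.61224 >1
Stable set (-0.8730, 0).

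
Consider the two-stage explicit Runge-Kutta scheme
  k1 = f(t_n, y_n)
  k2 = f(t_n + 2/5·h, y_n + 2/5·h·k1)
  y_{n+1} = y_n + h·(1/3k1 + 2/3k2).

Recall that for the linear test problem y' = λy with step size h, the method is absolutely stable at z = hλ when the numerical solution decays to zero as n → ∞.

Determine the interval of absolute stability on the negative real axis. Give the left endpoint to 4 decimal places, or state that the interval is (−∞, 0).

z∈(-3.7500,0).

With y'=λy (z=hλ):
  k1=λy_n ⇒ h·k1=z·y_n;  k2=λ(1+2/5z)y_n ⇒ h·k2=z(1+2/5z)y_n
  y_{n+1}/y_n = 1 + 1/3z + 2/3z(1+2/5z) = 1 + z + 4/15z²
  Hence R(z) = 1 + z + 4/15z².

Find x<0 with |R(x)|<1.
x=-1.44: |R|=0.1130
R=1: x+4/15x²=0 ⇒ x=−15/4=-3.7500; min R=1−1/(4·4/15)=0.0625>−1
Confirm numerically:
  x=-2.880: |R|=0.33184 <1
  x=-2.826: |R|=0.30367 <1
  x=-2.042: |R|=0.06994 <1
  x=-1.660: |R|=0.07483 <1
  x=-4.317: |R|=1.65273 >1
  x=-4.093: |R|=1.37437 >1
  x=-4.063: |R|=1.33913 >1
So |R|<1 on (-3.7500, 0).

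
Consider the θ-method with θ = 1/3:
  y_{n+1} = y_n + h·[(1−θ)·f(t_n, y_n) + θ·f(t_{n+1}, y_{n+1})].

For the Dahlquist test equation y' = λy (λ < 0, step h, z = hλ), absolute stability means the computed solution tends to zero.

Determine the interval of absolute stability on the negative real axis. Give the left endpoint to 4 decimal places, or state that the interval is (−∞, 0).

Set f=λy, z=hλ:
  y_{n+1} = y_n + z·[2/3·y_n + 1/3·y_{n+1}] ⇒ (1 − 1/3z)y_{n+1} = (1 + 2/3z)y_n
  Hence R(z) = (1 + 2/3z)/(1 − 1/3z).

Solve |R(x)|<1 on ℝ⁻.
x=-0.65: |R|=0.4658
R=−1: 1+2/3x = −1+1/3x ⇒ -1/3x=2 ⇒ x=2/(-1/3)=-6.0000
Confirm numerically:
  x=-4.975: |R|=0.87147 <1
  x=-3.559: |R|=0.62784 <1
  x=-3.273: |R|=0.56528 <1
  x=-2.757: |R|=0.43669 <1
  x=-6.457: |R|=1.04832 >1
  x=-6.326: |R|=1.03496 >1
Interval (-6.0000, 0).

(-6.0000, 0).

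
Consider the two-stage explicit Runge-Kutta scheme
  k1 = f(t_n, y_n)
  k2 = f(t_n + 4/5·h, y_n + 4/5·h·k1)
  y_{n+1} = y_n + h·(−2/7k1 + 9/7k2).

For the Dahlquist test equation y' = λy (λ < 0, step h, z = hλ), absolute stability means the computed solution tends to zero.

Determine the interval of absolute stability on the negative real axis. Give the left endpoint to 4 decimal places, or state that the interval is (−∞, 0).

On y'=λy, z=hλ:
  k1=λy_n ⇒ h·k1=z·y_n;  k2=λ(1+4/5z)y_n ⇒ h·k2=z(1+4/5z)y_n
  y_{n+1}/y_n = 1 − 2/7z + 9/7z(1+4/5z) = 1 + z + 36/35z²
  R(z) = 1 + z + 36/35z².

Need |R(x)|<1, x<0.
x=-0.71: |R|=0.8085
R=1: x+36/35x²=0 ⇒ x=−35/36=-0.9722; min R=1−1/(4·36/35)=0.7569>−1
Confirm numerically:
  x=-0.719: |R|=0.81273 <1
  x=-0.665: |R|=0.78986 <1
  x=-0.587: |R|=0.76741 <1
  x=-1.548: |R|=1.91677 >1
  x=-1.264: |R|=1.37934 >1
  x=-1.058: |R|=1.09335 >1
Interval (-0.9722, 0).

z∈(-0.9722,0).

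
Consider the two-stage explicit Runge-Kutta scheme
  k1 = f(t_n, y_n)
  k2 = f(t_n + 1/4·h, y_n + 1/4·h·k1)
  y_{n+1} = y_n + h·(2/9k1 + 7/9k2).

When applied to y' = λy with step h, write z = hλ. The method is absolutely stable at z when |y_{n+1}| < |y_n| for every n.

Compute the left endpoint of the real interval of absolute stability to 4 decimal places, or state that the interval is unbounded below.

With y'=λy (z=hλ):
  k1=λy_n ⇒ h·k1=z·y_n;  k2=λ(1+1/4z)y_n ⇒ h·k2=z(1+1/4z)y_n
  y_{n+1}/y_n = 1 + 2/9z + 7/9z(1+1/4z) = 1 + z + 7/36z²
  Hence R(z) = 1 + z + 7/36z².

Boundary: |R(x)|=1, x<0.
x=-0.38: |R|=0.6481
R=1: x+7/36x²=0 ⇒ x=−36/7=-5.1429; min R=1−1/(4·7/36)=-0.2857>−1
Confirm numerically:
  x=-5.029: |R|=0.88866 <1
  x=-3.621: |R|=0.07151 <1
  x=-3.406: |R|=0.15028 <1
  x=-3.003: |R|=0.24950 <1
  x=-5.544: |R|=1.43243 >1
  x=-5.406: |R|=1.27661 >1
  x=-5.331: |R|=1.19503 >1
So |R|<1 on (-5.1429, 0).

left endpoint -5.1429.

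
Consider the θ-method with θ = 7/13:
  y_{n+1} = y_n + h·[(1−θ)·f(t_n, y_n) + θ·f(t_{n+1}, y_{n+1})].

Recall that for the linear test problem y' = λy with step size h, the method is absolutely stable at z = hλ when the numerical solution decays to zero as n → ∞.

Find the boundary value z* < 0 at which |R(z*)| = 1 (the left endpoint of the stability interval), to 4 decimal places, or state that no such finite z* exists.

On y'=λy, z=hλ:
  y_{n+1} = y_n + z·[6/13·y_n + 7/13·y_{n+1}] ⇒ (1 − 7/13z)y_{n+1} = (1 + 6/13z)y_n
  Hence R(z) = (1 + 6/13z)/(1 − 7/13z).

Boundary: |R(x)|=1, x<0.
x=-1.19: |R|=0.2747
x=-2: |R|=0.0370
x=-10: |R|=0.5663
x=-100: |R|=0.8233
θ=7/13≥1/2 ⇒ |1+6/13x|<|1−7/13x| ∀x<0 ⇒ unbounded interval.

interval (−∞, 0).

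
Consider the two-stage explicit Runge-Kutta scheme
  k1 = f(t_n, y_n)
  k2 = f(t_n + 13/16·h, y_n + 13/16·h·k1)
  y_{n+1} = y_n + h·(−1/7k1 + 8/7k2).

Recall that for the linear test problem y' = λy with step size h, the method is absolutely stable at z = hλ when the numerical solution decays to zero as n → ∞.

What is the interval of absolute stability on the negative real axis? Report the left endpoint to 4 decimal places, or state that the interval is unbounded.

With y'=λy (z=hλ):
  k1=λy_n ⇒ h·k1=z·y_n;  k2=λ(1+13/16z)y_n ⇒ h·k2=z(1+13/16z)y_n
  y_{n+1}/y_n = 1 − 1/7z + 8/7z(1+13/16z) = 1 + z + 13/14z²
  so R(z) = 1 + z + 13/14z².

Need |R(x)|<1, x<0.
x=-0.92: |R|=0.8659
R=1: x+13/14x²=0 ⇒ x=−14/13=-1.0769; min R=1−1/(4·13/14)=0.7308>−1
Confirm numerically:
  x=-0.724: |R|=0.76273 <1
  x=-0.517: |R|=0.73120 <1
  x=-0.492: |R|=0.73277 <1
  x=-0.463: |R|=0.73606 <1
  x=-1.488: |R|=1.56799 >1
  x=-1.345: |R|=1.33481 >1
  x=-1.334: |R|=1.31844 >1
Stable set (-1.0769, 0).

(-1.0769, 0).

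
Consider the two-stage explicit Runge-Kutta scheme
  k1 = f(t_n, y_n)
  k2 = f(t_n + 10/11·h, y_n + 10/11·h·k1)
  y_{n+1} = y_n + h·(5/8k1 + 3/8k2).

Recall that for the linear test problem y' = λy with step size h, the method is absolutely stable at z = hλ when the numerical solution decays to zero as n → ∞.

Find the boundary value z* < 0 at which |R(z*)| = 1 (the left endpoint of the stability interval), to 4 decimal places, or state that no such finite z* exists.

With y'=λy (z=hλ):
  k1=λy_n ⇒ h·k1=z·y_n;  k2=λ(1+10/11z)y_n ⇒ h·k2=z(1+10/11z)y_n
  y_{n+1}/y_n = 1 + 5/8z + 3/8z(1+10/11z) = 1 + z + 15/44z²
  R(z) = 1 + z + 15/44z².

Solve |R(x)|<1 on ℝ⁻.
x=-1.5: |R|=0.2670
R=1: x+15/44x²=0 ⇒ x=−44/15=-2.9333; min R=1−1/(4·15/44)=0.2667>−1
Confirm numerically:
  x=-2.879: |R|=0.94667 <1
  x=-1.606: |R|=0.27328 <1
  x=-1.386: |R|=0.26888 <1
  x=-3.499: |R|=1.67475 >1
  x=-3.336: |R|=1.45794 >1
  x=-3.123: |R|=1.20193 >1
Stable set (-2.9333, 0).

left endpoint -2.9333.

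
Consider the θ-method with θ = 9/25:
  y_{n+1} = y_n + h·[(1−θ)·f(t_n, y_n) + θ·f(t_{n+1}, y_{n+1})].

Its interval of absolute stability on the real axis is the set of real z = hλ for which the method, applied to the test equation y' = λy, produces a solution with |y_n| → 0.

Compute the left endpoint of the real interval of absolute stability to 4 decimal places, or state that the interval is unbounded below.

left endpoint -7.1429.

Set f=λy, z=hλ:
  y_{n+1} = y_n + z·[16/25·y_n + 9/25·y_{n+1}] ⇒ (1 − 9/25z)y_{n+1} = (1 + 16/25z)y_n
  ⇒ R(z) = (1 + 16/25z)/(1 − 9/25z).

Need |R(x)|<1, x<0.
x=-1.59: |R|=0.0112
R=−1: 1+16/25x = −1+9/25x ⇒ -7/25x=2 ⇒ x=2/(-7/25)=-7.1429
Confirm numerically:
  x=-4.793: |R|=0.75859 <1
  x=-2.983: |R|=0.43837 <1
  x=-2.962: |R|=0.43347 <1
  x=-7.739: |R|=1.04409 >1
  x=-7.175: |R|=1.00251 >1
So |R|<1 on (-7.1429, 0).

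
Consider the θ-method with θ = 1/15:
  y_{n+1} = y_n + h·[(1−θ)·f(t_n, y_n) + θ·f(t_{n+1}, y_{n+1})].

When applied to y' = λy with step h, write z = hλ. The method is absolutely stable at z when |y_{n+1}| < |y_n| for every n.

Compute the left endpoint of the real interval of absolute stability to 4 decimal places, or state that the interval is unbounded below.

Test eqn y'=λy, z=hλ:
  y_{n+1} = y_n + z·[14/15·y_n + 1/15·y_{n+1}] ⇒ (1 − 1/15z)y_{n+1} = (1 + 14/15z)y_n
  R(z) = (1 + 14/15z)/(1 − 1/15z).

Boundary: |R(x)|=1, x<0.
x=-1.25: |R|=0.1538
R=−1: 1+14/15x = −1+1/15x ⇒ -13/15x=2 ⇒ x=2/(-13/15)=-2.3077
Confirm numerically:
  x=-2.002: |R|=0.76626 <1
  x=-1.935: |R|=0.71391 <1
  x=-0.928: |R|=0.12607 <1
  x=-2.497: |R|=1.14065 >1
  x=-2.432: |R|=1.09270 >1
  x=-2.385: |R|=1.05781 >1
Interval (-2.3077, 0).

z* = -2.3077.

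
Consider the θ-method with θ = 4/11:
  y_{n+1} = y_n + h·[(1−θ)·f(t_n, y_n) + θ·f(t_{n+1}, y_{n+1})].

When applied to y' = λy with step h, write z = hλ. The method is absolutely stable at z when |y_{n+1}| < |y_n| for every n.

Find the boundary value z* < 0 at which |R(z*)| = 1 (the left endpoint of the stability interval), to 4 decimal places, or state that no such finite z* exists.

Set f=λy, z=hλ:
  y_{n+1} = y_n + z·[7/11·y_n + 4/11·y_{n+1}] ⇒ (1 − 4/11z)y_{n+1} = (1 + 7/11z)y_n
  R(z) = (1 + 7/11z)/(1 − 4/11z).

Need |R(x)|<1, x<0.
x=-0.94: |R|=0.2995
R=−1: 1+7/11x = −1+4/11x ⇒ -3/11x=2 ⇒ x=2/(-3/11)=-7.3333
Confirm numerically:
  x=-7.074: |R|=0.98020 <1
  x=-6.047: |R|=0.89033 <1
  x=-3.756: |R|=0.58761 <1
  x=-7.699: |R|=1.02625 >1
  x=-7.666: |R|=1.02395 >1
  x=-7.537: |R|=1.01485 >1
Interval (-7.3333, 0).

z* = -7.3333.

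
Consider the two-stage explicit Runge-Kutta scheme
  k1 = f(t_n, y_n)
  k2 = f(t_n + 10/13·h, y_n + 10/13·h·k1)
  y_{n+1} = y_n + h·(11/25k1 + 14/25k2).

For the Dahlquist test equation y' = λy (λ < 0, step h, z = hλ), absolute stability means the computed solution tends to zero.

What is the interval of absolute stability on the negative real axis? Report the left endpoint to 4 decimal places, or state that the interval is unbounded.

With y'=λy (z=hλ):
  k1=λy_n ⇒ h·k1=z·y_n;  k2=λ(1+10/13z)y_n ⇒ h·k2=z(1+10/13z)y_n
  y_{n+1}/y_n = 1 + 11/25z + 14/25z(1+10/13z) = 1 + z + 28/65z²
  ⇒ R(z) = 1 + z + 28/65z².

Boundary: |R(x)|=1, x<0.
x=-1.73: |R|=0.5592
R=1: x+28/65x²=0 ⇒ x=−65/28=-2.3214; min R=1−1/(4·28/65)=0.4196>−1
Confirm numerically:
  x=-1.894: |R|=0.65127 <1
  x=-1.307: |R|=0.42886 <1
  x=-0.944: |R|=0.43987 <1
  x=-2.744: |R|=1.49949 >1
  x=-2.500: |R|=1.19231 >1
  x=-2.376: |R|=1.05585 >1
So |R|<1 on (-2.3214, 0).

z∈(-2.3214,0).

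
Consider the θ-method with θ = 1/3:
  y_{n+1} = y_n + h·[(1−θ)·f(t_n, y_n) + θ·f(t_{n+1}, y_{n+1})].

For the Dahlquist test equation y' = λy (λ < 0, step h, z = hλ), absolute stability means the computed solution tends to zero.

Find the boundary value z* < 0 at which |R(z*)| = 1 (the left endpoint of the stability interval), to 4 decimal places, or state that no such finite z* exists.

Set f=λy, z=hλ:
  y_{n+1} = y_n + z·[2/3·y_n + 1/3·y_{n+1}] ⇒ (1 − 1/3z)y_{n+1} = (1 + 2/3z)y_n
  R(z) = (1 + 2/3z)/(1 − 1/3z).

Need |R(x)|<1, x<0.
x=-0.38: |R|=0.6627
R=−1: 1+2/3x = −1+1/3x ⇒ -1/3x=2 ⇒ x=2/(-1/3)=-6.0000
Confirm numerically:
  x=-5.067: |R|=0.88434 <1
  x=-4.573: |R|=0.81157 <1
  x=-2.629: |R|=0.40114 <1
  x=-6.589: |R|=1.06142 >1
  x=-6.519: |R|=1.05452 >1
Interval (-6.0000, 0).

z* = -6.0000.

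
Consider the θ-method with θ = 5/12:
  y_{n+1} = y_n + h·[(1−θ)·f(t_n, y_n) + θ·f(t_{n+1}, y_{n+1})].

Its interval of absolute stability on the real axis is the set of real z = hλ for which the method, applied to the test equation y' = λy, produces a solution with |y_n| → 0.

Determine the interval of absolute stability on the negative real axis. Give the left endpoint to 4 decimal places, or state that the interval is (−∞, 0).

z∈(-12.0000,0).

On y'=λy, z=hλ:
  y_{n+1} = y_n + z·[7/12·y_n + 5/12·y_{n+1}] ⇒ (1 − 5/12z)y_{n+1} = (1 + 7/12z)y_n
  so R(z) = (1 + 7/12z)/(1 − 5/12z).

Boundary: |R(x)|=1, x<0.
x=-1.17: |R|=0.2134
R=−1: 1+7/12x = −1+5/12x ⇒ -1/6x=2 ⇒ x=2/(-1/6)=-12.0000
Confirm numerically:
  x=-11.640: |R|=0.98974 <1
  x=-11.303: |R|=0.97965 <1
  x=-8.239: |R|=0.85860 <1
  x=-12.522: |R|=1.01399 >1
  x=-12.498: |R|=1.01337 >1
  x=-12.427: |R|=1.01152 >1
Interval (-12.0000, 0).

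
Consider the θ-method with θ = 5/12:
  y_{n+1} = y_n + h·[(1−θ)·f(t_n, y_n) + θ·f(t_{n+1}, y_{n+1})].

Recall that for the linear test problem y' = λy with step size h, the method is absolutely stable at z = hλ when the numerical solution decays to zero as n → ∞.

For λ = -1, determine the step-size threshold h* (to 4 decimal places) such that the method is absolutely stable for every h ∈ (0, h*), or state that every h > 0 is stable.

Set f=λy, z=hλ:
  y_{n+1} = y_n + z·[7/12·y_n + 5/12·y_{n+1}] ⇒ (1 − 5/12z)y_{n+1} = (1 + 7/12z)y_n
  Hence R(z) = (1 + 7/12z)/(1 − 5/12z).

Find x<0 with |R(x)|<1.
x=-0.39: |R|=0.6645
R=−1: 1+7/12x = −1+5/12x ⇒ -1/6x=2 ⇒ x=2/(-1/6)=-12.0000
Confirm numerically:
  x=-6.958: |R|=0.78448 <1
  x=-5.635: |R|=0.68314 <1
  x=-5.392: |R|=0.66078 <1
  x=-12.501: |R|=1.01345 >1
  x=-12.332: |R|=1.00901 >1
  x=-12.091: |R|=1.00251 >1
So |R|<1 on (-12.0000, 0).

(-12.0000,0); λ=-1 ⇒ h* = (12)/1 = 12.0000.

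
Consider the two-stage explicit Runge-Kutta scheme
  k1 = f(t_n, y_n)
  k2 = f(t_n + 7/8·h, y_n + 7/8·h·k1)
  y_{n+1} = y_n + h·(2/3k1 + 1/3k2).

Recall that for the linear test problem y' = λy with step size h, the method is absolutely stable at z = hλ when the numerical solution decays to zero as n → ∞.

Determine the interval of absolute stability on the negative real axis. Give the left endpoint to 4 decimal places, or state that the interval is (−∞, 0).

z∈(-3.4286,0).

On y'=λy, z=hλ:
  k1=λy_n ⇒ h·k1=z·y_n;  k2=λ(1+7/8z)y_n ⇒ h·k2=z(1+7/8z)y_n
  y_{n+1}/y_n = 1 + 2/3z + 1/3z(1+7/8z) = 1 + z + 7/24z²
  so R(z) = 1 + z + 7/24z².

Solve |R(x)|<1 on ℝ⁻.
x=-1.14: |R|=0.2391
R=1: x+7/24x²=0 ⇒ x=−24/7=-3.4286; min R=1−1/(4·7/24)=0.1429>−1
Confirm numerically:
  x=-3.405: |R|=0.97659 <1
  x=-3.377: |R|=0.94920 <1
  x=-2.962: |R|=0.59692 <1
  x=-1.654: |R|=0.14392 <1
  x=-3.928: |R|=1.57218 >1
  x=-3.796: |R|=1.40680 >1
  x=-3.785: |R|=1.39348 >1
So |R|<1 on (-3.4286, 0).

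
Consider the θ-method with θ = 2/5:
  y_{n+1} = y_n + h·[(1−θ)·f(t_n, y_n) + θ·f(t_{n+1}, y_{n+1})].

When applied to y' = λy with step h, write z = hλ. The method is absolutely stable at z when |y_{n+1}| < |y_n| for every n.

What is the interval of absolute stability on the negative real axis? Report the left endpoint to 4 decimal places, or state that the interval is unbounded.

z∈(-10.0000,0).

Test eqn y'=λy, z=hλ:
  y_{n+1} = y_n + z·[3/5·y_n + 2/5·y_{n+1}] ⇒ (1 − 2/5z)y_{n+1} = (1 + 3/5z)y_n
  ⇒ R(z) = (1 + 3/5z)/(1 − 2/5z).

Solve |R(x)|<1 on ℝ⁻.
x=-1.1: |R|=0.2361
R=−1: 1+3/5x = −1+2/5x ⇒ -1/5x=2 ⇒ x=2/(-1/5)=-10.0000
Confirm numerically:
  x=-9.913: |R|=0.99650 <1
  x=-8.250: |R|=0.91860 <1
  x=-7.728: |R|=0.88893 <1
  x=-5.492: |R|=0.71797 <1
  x=-10.091: |R|=1.00361 >1
  x=-10.036: |R|=1.00144 >1
Stable set (-10.0000, 0).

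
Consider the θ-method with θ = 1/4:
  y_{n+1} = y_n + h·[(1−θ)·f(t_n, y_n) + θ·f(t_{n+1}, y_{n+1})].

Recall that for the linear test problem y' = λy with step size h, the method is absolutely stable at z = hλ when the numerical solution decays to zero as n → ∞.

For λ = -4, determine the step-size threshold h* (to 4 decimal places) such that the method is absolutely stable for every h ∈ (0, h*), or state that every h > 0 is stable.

(-4.0000,0); λ=-4 ⇒ h* = (4)/4 = 1.0000.

On y'=λy, z=hλ:
  y_{n+1} = y_n + z·[3/4·y_n + 1/4·y_{n+1}] ⇒ (1 − 1/4z)y_{n+1} = (1 + 3/4z)y_n
  so R(z) = (1 + 3/4z)/(1 − 1/4z).

Boundary: |R(x)|=1, x<0.
x=-1.01: |R|=0.1936
R=−1: 1+3/4x = −1+1/4x ⇒ -1/2x=2 ⇒ x=2/(-1/2)=-4.0000
Confirm numerically:
  x=-3.110: |R|=0.74965 <1
  x=-3.102: |R|=0.74711 <1
  x=-2.699: |R|=0.61158 <1
  x=-4.324: |R|=1.07785 >1
  x=-4.260: |R|=1.06295 >1
So |R|<1 on (-4.0000, 0).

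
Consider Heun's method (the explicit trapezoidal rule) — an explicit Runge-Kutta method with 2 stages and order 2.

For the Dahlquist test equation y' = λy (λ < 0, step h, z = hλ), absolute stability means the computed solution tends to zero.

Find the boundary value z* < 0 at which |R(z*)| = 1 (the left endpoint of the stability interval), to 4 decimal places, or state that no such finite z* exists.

left endpoint -2.0000.

Set f=λy, z=hλ:
  order 2, 2-stage ⇒ R(z)=1+z+z^2/2
  (e.g. R(-1.51)=0.63005, |R|=0.63005)

Find x<0 with |R(x)|<1.
x=-1.51: |R|=0.6300
|R(-0.92)|=0.5032 |R(-0.83)|=0.5145
Bisect:
  x_lo=-2.8679 |R|=2.2446  x_hi=-0.3190 |R|=0.7319
  mid=-1.59348 |R|=0.67611 →hi
  mid=-2.23070 |R|=1.25731 →lo
  mid=-1.91209 |R|=0.91595 →hi
  mid=-2.07139 |R|=1.07394 →lo
  mid=-1.99174 |R|=0.99177 →hi
  mid=-2.03156 |R|=1.03206 →lo
  mid=-2.01165 |R|=1.01172 →lo
  mid=-2.00170 |R|=1.00170 →lo
  ...
  [-2.00014,-1.99998] ⇒ x*=-2.0000
Interval (-2.0000, 0).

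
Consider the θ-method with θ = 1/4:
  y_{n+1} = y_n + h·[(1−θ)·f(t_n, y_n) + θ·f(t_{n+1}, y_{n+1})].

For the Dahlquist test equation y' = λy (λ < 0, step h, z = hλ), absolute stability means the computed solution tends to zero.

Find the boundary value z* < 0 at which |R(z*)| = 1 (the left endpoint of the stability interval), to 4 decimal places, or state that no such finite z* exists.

With y'=λy (z=hλ):
  y_{n+1} = y_n + z·[3/4·y_n + 1/4·y_{n+1}] ⇒ (1 − 1/4z)y_{n+1} = (1 + 3/4z)y_n
  so R(z) = (1 + 3/4z)/(1 − 1/4z).

Need |R(x)|<1, x<0.
x=-1.28: |R|=0.0303
R=−1: 1+3/4x = −1+1/4x ⇒ -1/2x=2 ⇒ x=2/(-1/2)=-4.0000
Confirm numerically:
  x=-3.682: |R|=0.91721 <1
  x=-3.484: |R|=0.86211 <1
  x=-2.881: |R|=0.67476 <1
  x=-2.583: |R|=0.56950 <1
  x=-4.484: |R|=1.11410 >1
  x=-4.386: |R|=1.09206 >1
  x=-4.109: |R|=1.02688 >1
So |R|<1 on (-4.0000, 0).

z* = -4.0000.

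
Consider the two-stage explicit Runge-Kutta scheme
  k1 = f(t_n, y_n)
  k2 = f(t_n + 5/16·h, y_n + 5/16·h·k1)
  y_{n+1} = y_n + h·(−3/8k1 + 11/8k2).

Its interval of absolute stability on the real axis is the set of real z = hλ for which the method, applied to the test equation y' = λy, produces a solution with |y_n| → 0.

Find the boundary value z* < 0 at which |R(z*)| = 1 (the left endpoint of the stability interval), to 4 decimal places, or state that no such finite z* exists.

Test eqn y'=λy, z=hλ:
  k1=λy_n ⇒ h·k1=z·y_n;  k2=λ(1+5/16z)y_n ⇒ h·k2=z(1+5/16z)y_n
  y_{n+1}/y_n = 1 − 3/8z + 11/8z(1+5/16z) = 1 + z + 55/128z²
  R(z) = 1 + z + 55/128z².

Solve |R(x)|<1 on ℝ⁻.
x=-1.75: |R|=0.5659
R=1: x+55/128x²=0 ⇒ x=−128/55=-2.3273; min R=1−1/(4·55/128)=0.4182>−1
Confirm numerically:
  x=-2.113: |R|=0.80546 <1
  x=-1.626: |R|=0.51004 <1
  x=-1.048: |R|=0.42393 <1
  x=-1.018: |R|=0.42730 <1
  x=-2.776: |R|=1.53525 >1
  x=-2.562: |R|=1.25840 >1
  x=-2.350: |R|=1.02295 >1
So |R|<1 on (-2.3273, 0).

z* = -2.3273.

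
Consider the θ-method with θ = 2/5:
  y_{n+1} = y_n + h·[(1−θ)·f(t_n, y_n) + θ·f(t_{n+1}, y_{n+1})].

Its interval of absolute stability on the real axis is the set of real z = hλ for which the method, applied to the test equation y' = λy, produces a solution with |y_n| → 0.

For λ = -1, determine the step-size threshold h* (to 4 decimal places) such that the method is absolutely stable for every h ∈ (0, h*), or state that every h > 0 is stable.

(-10.0000,0); λ=-1 ⇒ h* = (10)/1 = 10.0000.

On y'=λy, z=hλ:
  y_{n+1} = y_n + z·[3/5·y_n + 2/5·y_{n+1}] ⇒ (1 − 2/5z)y_{n+1} = (1 + 3/5z)y_n
  Hence R(z) = (1 + 3/5z)/(1 − 2/5z).

Need |R(x)|<1, x<0.
x=-0.32: |R|=0.7163
R=−1: 1+3/5x = −1+2/5x ⇒ -1/5x=2 ⇒ x=2/(-1/5)=-10.0000
Confirm numerically:
  x=-9.588: |R|=0.98296 <1
  x=-9.078: |R|=0.96018 <1
  x=-5.302: |R|=0.69892 <1
  x=-10.581: |R|=1.02221 >1
  x=-10.365: |R|=1.01419 >1
  x=-10.092: |R|=1.00365 >1
So |R|<1 on (-10.0000, 0).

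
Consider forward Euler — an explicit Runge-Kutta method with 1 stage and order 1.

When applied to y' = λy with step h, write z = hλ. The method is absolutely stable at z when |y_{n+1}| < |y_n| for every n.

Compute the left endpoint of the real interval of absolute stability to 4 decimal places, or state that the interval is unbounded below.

z* = -2.0000.

With y'=λy (z=hλ):
  order 1, 1-stage ⇒ R(z)=1+z
  (e.g. R(-1.34)=-0.34000, |R|=0.34000)

Solve |R(x)|<1 on ℝ⁻.
x=-1.34: |R|=0.3400
|R(-2.07)|=1.0700 |R(-1.99)|=0.9900 |R(-0.6)|=0.4000
Bisect:
  x_lo=-2.4137 |R|=1.4137  x_hi=-0.3802 |R|=0.6198
  mid=-1.39699 |R|=0.39699 →hi
  mid=-1.90537 |R|=0.90537 →hi
  mid=-2.15956 |R|=1.15956 →lo
  mid=-2.03246 |R|=1.03246 →lo
  mid=-1.96892 |R|=0.96892 →hi
  mid=-2.00069 |R|=1.00069 →lo
  mid=-1.98480 |R|=0.98480 →hi
  ...
  [-2.00007,-1.99994] ⇒ x*=-2.0000
Stable set (-2.0000, 0).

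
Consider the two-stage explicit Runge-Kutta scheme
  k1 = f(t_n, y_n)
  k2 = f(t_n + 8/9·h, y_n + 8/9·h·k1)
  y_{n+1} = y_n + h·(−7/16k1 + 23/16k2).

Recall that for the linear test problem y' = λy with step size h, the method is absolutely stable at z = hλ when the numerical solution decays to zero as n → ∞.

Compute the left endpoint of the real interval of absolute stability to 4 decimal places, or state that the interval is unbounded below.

z* = -0.7826.

Set f=λy, z=hλ:
  k1=λy_n ⇒ h·k1=z·y_n;  k2=λ(1+8/9z)y_n ⇒ h·k2=z(1+8/9z)y_n
  y_{n+1}/y_n = 1 − 7/16z + 23/16z(1+8/9z) = 1 + z + 23/18z²
  R(z) = 1 + z + 23/18z².

Solve |R(x)|<1 on ℝ⁻.
x=-0.77: |R|=0.9876
R=1: x+23/18x²=0 ⇒ x=−18/23=-0.7826; min R=1−1/(4·23/18)=0.8043>−1
Confirm numerically:
  x=-0.611: |R|=0.86602 <1
  x=-0.405: |R|=0.80459 <1
  x=-0.337: |R|=0.80812 <1
  x=-1.319: |R|=1.90403 >1
  x=-0.978: |R|=1.24417 >1
  x=-0.879: |R|=1.10826 >1
Stable set (-0.7826, 0).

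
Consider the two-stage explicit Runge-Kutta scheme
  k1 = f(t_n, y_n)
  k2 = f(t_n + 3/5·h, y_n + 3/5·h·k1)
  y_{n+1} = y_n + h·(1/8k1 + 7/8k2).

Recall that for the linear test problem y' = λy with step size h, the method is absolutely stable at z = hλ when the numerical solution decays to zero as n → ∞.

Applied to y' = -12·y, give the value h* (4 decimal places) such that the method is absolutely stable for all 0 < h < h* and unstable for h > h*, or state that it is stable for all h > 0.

On y'=λy, z=hλ:
  k1=λy_n ⇒ h·k1=z·y_n;  k2=λ(1+3/5z)y_n ⇒ h·k2=z(1+3/5z)y_n
  y_{n+1}/y_n = 1 + 1/8z + 7/8z(1+3/5z) = 1 + z + 21/40z²
  ⇒ R(z) = 1 + z + 21/40z².

Solve |R(x)|<1 on ℝ⁻.
x=-0.39: |R|=0.6899
R=1: x+21/40x²=0 ⇒ x=−40/21=-1.9048; min R=1−1/(4·21/40)=0.5238>−1
Confirm numerically:
  x=-1.714: |R|=0.82834 <1
  x=-1.371: |R|=0.61581 <1
  x=-0.944: |R|=0.52385 <1
  x=-2.388: |R|=1.60584 >1
  x=-2.369: |R|=1.57738 >1
Interval (-1.9048, 0).

(-1.9048,0); λ=-12 ⇒ h* = (40/21)/12 = 0.1587.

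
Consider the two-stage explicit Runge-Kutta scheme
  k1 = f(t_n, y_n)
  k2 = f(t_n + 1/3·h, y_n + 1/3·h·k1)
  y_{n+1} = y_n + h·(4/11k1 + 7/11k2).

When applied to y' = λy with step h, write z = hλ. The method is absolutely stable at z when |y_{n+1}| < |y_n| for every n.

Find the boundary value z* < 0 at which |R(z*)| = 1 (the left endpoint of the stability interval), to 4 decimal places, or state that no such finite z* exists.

With y'=λy (z=hλ):
  k1=λy_n ⇒ h·k1=z·y_n;  k2=λ(1+1/3z)y_n ⇒ h·k2=z(1+1/3z)y_n
  y_{n+1}/y_n = 1 + 4/11z + 7/11z(1+1/3z) = 1 + z + 7/33z²
  ⇒ R(z) = 1 + z + 7/33z².

Boundary: |R(x)|=1, x<0.
x=-1.16: |R|=0.1254
R=1: x+7/33x²=0 ⇒ x=−33/7=-4.7143; min R=1−1/(4·7/33)=-0.1786>−1
Confirm numerically:
  x=-3.993: |R|=0.38907 <1
  x=-2.475: |R|=0.17562 <1
  x=-2.338: |R|=0.17849 <1
  x=-5.106: |R|=1.42426 >1
  x=-5.023: |R|=1.32893 >1
  x=-4.767: |R|=1.05330 >1
Stable set (-4.7143, 0).

left endpoint -4.7143.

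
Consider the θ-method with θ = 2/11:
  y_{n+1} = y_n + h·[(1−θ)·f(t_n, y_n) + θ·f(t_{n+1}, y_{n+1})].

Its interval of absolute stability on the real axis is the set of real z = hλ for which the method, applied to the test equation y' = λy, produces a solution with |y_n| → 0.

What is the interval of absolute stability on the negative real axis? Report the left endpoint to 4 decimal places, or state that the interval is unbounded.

z∈(-3.1429,0).

With y'=λy (z=hλ):
  y_{n+1} = y_n + z·[9/11·y_n + 2/11·y_{n+1}] ⇒ (1 − 2/11z)y_{n+1} = (1 + 9/11z)y_n
  ⇒ R(z) = (1 + 9/11z)/(1 − 2/11z).

Solve |R(x)|<1 on ℝ⁻.
x=-1.02: |R|=0.1396
R=−1: 1+9/11x = −1+2/11x ⇒ -7/11x=2 ⇒ x=2/(-7/11)=-3.1429
Confirm numerically:
  x=-2.746: |R|=0.83155 <1
  x=-2.363: |R|=0.65287 <1
  x=-1.976: |R|=0.45372 <1
  x=-1.317: |R|=0.06256 <1
  x=-3.594: |R|=1.17363 >1
  x=-3.270: |R|=1.05074 >1
  x=-3.241: |R|=1.03930 >1
Interval (-3.1429, 0).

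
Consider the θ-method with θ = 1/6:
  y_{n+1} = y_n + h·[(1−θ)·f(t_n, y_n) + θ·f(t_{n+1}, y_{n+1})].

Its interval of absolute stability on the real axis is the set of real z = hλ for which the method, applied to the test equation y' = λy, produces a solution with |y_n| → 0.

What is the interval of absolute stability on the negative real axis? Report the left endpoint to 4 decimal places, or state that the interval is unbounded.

z∈(-3.0000,0).

Test eqn y'=λy, z=hλ:
  y_{n+1} = y_n + z·[5/6·y_n + 1/6·y_{n+1}] ⇒ (1 − 1/6z)y_{n+1} = (1 + 5/6z)y_n
  ⇒ R(z) = (1 + 5/6z)/(1 − 1/6z).

Find x<0 with |R(x)|<1.
x=-1.41: |R|=0.1417
R=−1: 1+5/6x = −1+1/6x ⇒ -2/3x=2 ⇒ x=2/(-2/3)=-3.0000
Confirm numerically:
  x=-2.464: |R|=0.74669 <1
  x=-1.943: |R|=0.46771 <1
  x=-1.475: |R|=0.18395 <1
  x=-3.546: |R|=1.22879 >1
  x=-3.163: |R|=1.07116 >1
  x=-3.060: |R|=1.02649 >1
Stable set (-3.0000, 0).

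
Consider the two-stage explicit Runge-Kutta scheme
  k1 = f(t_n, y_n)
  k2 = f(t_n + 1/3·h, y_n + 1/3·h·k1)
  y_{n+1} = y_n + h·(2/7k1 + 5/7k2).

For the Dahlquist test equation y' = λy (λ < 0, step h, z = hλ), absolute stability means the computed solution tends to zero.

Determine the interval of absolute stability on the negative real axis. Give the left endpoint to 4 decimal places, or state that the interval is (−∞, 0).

(-4.2000, 0).

Set f=λy, z=hλ:
  k1=λy_n ⇒ h·k1=z·y_n;  k2=λ(1+1/3z)y_n ⇒ h·k2=z(1+1/3z)y_n
  y_{n+1}/y_n = 1 + 2/7z + 5/7z(1+1/3z) = 1 + z + 5/21z²
  Hence R(z) = 1 + z + 5/21z².

Solve |R(x)|<1 on ℝ⁻.
x=-1.39: |R|=0.0700
R=1: x+5/21x²=0 ⇒ x=−21/5=-4.2000; min R=1−1/(4·5/21)=-0.0500>−1
Confirm numerically:
  x=-4.155: |R|=0.95548 <1
  x=-3.732: |R|=0.58415 <1
  x=-3.119: |R|=0.19723 <1
  x=-2.053: |R|=0.04947 <1
  x=-4.234: |R|=1.03428 >1
  x=-4.228: |R|=1.02819 >1
Stable set (-4.2000, 0).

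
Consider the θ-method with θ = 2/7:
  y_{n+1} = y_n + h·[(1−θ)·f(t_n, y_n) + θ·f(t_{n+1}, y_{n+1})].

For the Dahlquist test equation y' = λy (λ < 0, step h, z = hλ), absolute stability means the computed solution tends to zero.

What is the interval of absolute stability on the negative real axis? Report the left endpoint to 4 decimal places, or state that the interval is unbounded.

z∈(-4.6667,0).

Set f=λy, z=hλ:
  y_{n+1} = y_n + z·[5/7·y_n + 2/7·y_{n+1}] ⇒ (1 − 2/7z)y_{n+1} = (1 + 5/7z)y_n
  R(z) = (1 + 5/7z)/(1 − 2/7z).

Find x<0 with |R(x)|<1.
x=-0.32: |R|=0.7068
R=−1: 1+5/7x = −1+2/7x ⇒ -3/7x=2 ⇒ x=2/(-3/7)=-4.6667
Confirm numerically:
  x=-4.305: |R|=0.93049 <1
  x=-3.835: |R|=0.82993 <1
  x=-3.129: |R|=0.65206 <1
  x=-2.694: |R|=0.52228 <1
  x=-5.139: |R|=1.08201 >1
  x=-4.956: |R|=1.05132 >1
  x=-4.806: |R|=1.02516 >1
Stable set (-4.6667, 0).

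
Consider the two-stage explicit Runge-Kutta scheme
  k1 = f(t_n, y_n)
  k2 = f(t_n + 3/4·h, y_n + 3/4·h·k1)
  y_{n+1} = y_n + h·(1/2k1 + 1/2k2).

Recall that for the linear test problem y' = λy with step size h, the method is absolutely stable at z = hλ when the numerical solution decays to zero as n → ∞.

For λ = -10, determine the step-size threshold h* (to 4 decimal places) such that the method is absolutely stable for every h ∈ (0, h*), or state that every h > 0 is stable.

(-2.6667,0); λ=-10 ⇒ h* = (8/3)/10 = 0.2667.

On y'=λy, z=hλ:
  k1=λy_n ⇒ h·k1=z·y_n;  k2=λ(1+3/4z)y_n ⇒ h·k2=z(1+3/4z)y_n
  y_{n+1}/y_n = 1 + 1/2z + 1/2z(1+3/4z) = 1 + z + 3/8z²
  R(z) = 1 + z + 3/8z².

Need |R(x)|<1, x<0.
x=-1.37: |R|=0.3338
R=1: x+3/8x²=0 ⇒ x=−8/3=-2.6667; min R=1−1/(4·3/8)=0.3333>−1
Confirm numerically:
  x=-2.462: |R|=0.81104 <1
  x=-2.432: |R|=0.78598 <1
  x=-1.254: |R|=0.33569 <1
  x=-3.260: |R|=1.72535 >1
  x=-2.784: |R|=1.12250 >1
Stable set (-2.6667, 0).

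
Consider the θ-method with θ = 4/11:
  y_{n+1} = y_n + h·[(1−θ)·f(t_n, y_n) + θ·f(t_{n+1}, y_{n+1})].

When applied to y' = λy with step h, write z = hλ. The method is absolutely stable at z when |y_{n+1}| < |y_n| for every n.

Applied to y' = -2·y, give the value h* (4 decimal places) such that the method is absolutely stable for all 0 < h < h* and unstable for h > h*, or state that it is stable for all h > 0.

(-7.3333,0); λ=-2 ⇒ h* = (22/3)/2 = 3.6667.

With y'=λy (z=hλ):
  y_{n+1} = y_n + z·[7/11·y_n + 4/11·y_{n+1}] ⇒ (1 − 4/11z)y_{n+1} = (1 + 7/11z)y_n
  R(z) = (1 + 7/11z)/(1 − 4/11z).

Need |R(x)|<1, x<0.
x=-1.12: |R|=0.2041
R=−1: 1+7/11x = −1+4/11x ⇒ -3/11x=2 ⇒ x=2/(-3/11)=-7.3333
Confirm numerically:
  x=-5.054: |R|=0.78095 <1
  x=-5.014: |R|=0.77595 <1
  x=-3.328: |R|=0.50576 <1
  x=-3.189: |R|=0.47664 <1
  x=-7.848: |R|=1.03642 >1
  x=-7.698: |R|=1.02618 >1
So |R|<1 on (-7.3333, 0).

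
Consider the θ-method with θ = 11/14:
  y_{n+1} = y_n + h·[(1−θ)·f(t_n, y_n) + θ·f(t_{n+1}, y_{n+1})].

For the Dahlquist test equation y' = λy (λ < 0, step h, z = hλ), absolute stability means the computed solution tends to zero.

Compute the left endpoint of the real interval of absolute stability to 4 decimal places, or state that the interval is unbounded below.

interval (−∞, 0).

With y'=λy (z=hλ):
  y_{n+1} = y_n + z·[3/14·y_n + 11/14·y_{n+1}] ⇒ (1 − 11/14z)y_{n+1} = (1 + 3/14z)y_n
  R(z) = (1 + 3/14z)/(1 − 11/14z).

Find x<0 with |R(x)|<1.
x=-1.14: |R|=0.3986
x=-2: |R|=0.2222
x=-10: |R|=0.1290
x=-100: |R|=0.2567
θ=11/14≥1/2 ⇒ |1+3/14x|<|1−11/14x| ∀x<0 ⇒ interval (−∞,0).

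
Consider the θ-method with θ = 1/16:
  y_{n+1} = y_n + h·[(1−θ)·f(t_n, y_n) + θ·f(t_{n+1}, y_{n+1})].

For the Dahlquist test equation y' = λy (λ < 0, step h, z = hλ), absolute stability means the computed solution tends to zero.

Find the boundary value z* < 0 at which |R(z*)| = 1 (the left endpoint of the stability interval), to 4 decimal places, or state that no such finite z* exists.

Test eqn y'=λy, z=hλ:
  y_{n+1} = y_n + z·[15/16·y_n + 1/16·y_{n+1}] ⇒ (1 − 1/16z)y_{n+1} = (1 + 15/16z)y_n
  Hence R(z) = (1 + 15/16z)/(1 − 1/16z).

Find x<0 with |R(x)|<1.
x=-0.66: |R|=0.3661
R=−1: 1+15/16x = −1+1/16x ⇒ -7/8x=2 ⇒ x=2/(-7/8)=-2.2857
Confirm numerically:
  x=-2.131: |R|=0.88054 <1
  x=-1.784: |R|=0.60504 <1
  x=-1.591: |R|=0.44710 <1
  x=-1.378: |R|=0.26873 <1
  x=-2.487: |R|=1.15243 >1
  x=-2.342: |R|=1.04296 >1
Stable set (-2.2857, 0).

left endpoint -2.2857.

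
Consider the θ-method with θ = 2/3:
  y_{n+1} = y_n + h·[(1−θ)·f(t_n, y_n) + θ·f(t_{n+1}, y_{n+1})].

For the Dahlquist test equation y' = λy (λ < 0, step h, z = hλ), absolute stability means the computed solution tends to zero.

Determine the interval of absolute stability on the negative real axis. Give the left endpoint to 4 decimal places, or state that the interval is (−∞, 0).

On y'=λy, z=hλ:
  y_{n+1} = y_n + z·[1/3·y_n + 2/3·y_{n+1}] ⇒ (1 − 2/3z)y_{n+1} = (1 + 1/3z)y_n
  Hence R(z) = (1 + 1/3z)/(1 − 2/3z).

Find x<0 with |R(x)|<1.
x=-1.22: |R|=0.3272
x=-2: |R|=0.1429
x=-10: |R|=0.3043
x=-100: |R|=0.4778
θ=2/3≥1/2 ⇒ |1+1/3x|<|1−2/3x| ∀x<0 ⇒ stable on all of ℝ⁻.

(−∞, 0) — no finite endpoint.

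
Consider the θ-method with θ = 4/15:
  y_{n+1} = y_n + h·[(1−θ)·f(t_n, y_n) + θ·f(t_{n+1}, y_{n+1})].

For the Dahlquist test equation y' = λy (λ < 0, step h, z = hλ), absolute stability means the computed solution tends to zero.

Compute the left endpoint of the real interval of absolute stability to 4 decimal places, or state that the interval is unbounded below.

left endpoint -4.2857.

On y'=λy, z=hλ:
  y_{n+1} = y_n + z·[11/15·y_n + 4/15·y_{n+1}] ⇒ (1 − 4/15z)y_{n+1} = (1 + 11/15z)y_n
  so R(z) = (1 + 11/15z)/(1 − 4/15z).

Find x<0 with |R(x)|<1.
x=-1.6: |R|=0.1215
R=−1: 1+11/15x = −1+4/15x ⇒ -7/15x=2 ⇒ x=2/(-7/15)=-4.2857
Confirm numerically:
  x=-2.497: |R|=0.49892 <1
  x=-2.301: |R|=0.42600 <1
  x=-1.740: |R|=0.18852 <1
  x=-4.860: |R|=1.11672 >1
  x=-4.535: |R|=1.05266 >1
So |R|<1 on (-4.2857, 0).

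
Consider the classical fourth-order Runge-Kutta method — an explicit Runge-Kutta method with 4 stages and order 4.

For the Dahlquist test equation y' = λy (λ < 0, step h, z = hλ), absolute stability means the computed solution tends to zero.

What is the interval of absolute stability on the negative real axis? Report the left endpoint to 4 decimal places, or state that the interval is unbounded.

Test eqn y'=λy, z=hλ:
  order 4, 4-stage ⇒ R(z)=1+z+z^2/2+z^3/6+z^4/24
  (e.g. R(-1.04)=0.36207, |R|=0.36207)

Need |R(x)|<1, x<0.
x=-1.04: |R|=0.3621
|R(-2.01)|=0.3367 |R(-1.61)|=0.2705 |R(-0.54)|=0.5831
Bisect:
  x_lo=-3.1929 |R|=1.8097  x_hi=-0.2566 |R|=0.7737
  mid=-1.72473 |R|=0.27623 →hi
  mid=-2.45880 |R|=0.60945 →hi
  mid=-2.82583 |R|=1.06286 →lo
  mid=-2.64231 |R|=0.80498 →hi
  mid=-2.73407 |R|=0.92548 →hi
  mid=-2.77995 |R|=0.99197 →hi
  mid=-2.80289 |R|=1.02686 →lo
  mid=-2.79142 |R|=1.00928 →lo
  mid=-2.78569 |R|=1.00059 →lo
  mid=-2.78282 |R|=0.99627 →hi
  ...
  [-2.78533,-2.78515] ⇒ x*=-2.7853
Interval (-2.7853, 0).

z∈(-2.7853,0).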